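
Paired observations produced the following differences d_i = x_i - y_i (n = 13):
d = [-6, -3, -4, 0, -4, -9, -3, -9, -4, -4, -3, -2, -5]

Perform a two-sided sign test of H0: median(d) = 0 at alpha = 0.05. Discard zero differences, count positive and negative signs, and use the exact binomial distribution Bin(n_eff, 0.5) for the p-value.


Step 1: Discard zero differences. Original n = 13; n_eff = number of nonzero differences = 12.
Nonzero differences (with sign): -6, -3, -4, -4, -9, -3, -9, -4, -4, -3, -2, -5
Step 2: Count signs: positive = 0, negative = 12.
Step 3: Under H0: P(positive) = 0.5, so the number of positives S ~ Bin(12, 0.5).
Step 4: Two-sided exact p-value = sum of Bin(12,0.5) probabilities at or below the observed probability = 0.000488.
Step 5: alpha = 0.05. reject H0.

n_eff = 12, pos = 0, neg = 12, p = 0.000488, reject H0.


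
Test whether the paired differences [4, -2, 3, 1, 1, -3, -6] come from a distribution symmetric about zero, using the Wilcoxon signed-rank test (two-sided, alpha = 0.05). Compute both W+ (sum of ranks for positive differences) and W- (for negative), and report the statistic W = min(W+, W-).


Step 1: Drop any zero differences (none here) and take |d_i|.
|d| = [4, 2, 3, 1, 1, 3, 6]
Step 2: Midrank |d_i| (ties get averaged ranks).
ranks: |4|->6, |2|->3, |3|->4.5, |1|->1.5, |1|->1.5, |3|->4.5, |6|->7
Step 3: Attach original signs; sum ranks with positive sign and with negative sign.
W+ = 6 + 4.5 + 1.5 + 1.5 = 13.5
W- = 3 + 4.5 + 7 = 14.5
(Check: W+ + W- = 28 should equal n(n+1)/2 = 28.)
Step 4: Test statistic W = min(W+, W-) = 13.5.
Step 5: Ties in |d|, so use the tie-corrected normal approximation.
        E[W] = n(n+1)/4 = 7*8/4 = 14.
        Tie groups: |d|=1 (t=2), |d|=3 (t=2); sum(t^3 - t) = 12.
        Var[W] = n(n+1)(2n+1)/24 - sum(t^3-t)/48 = 840/24 - 12/48 = 34.75.
        z = (W - E[W]) / sqrt(Var[W]) = (13.5 - 14) / 5.8949 = -0.0848.
        Two-sided p = 2*Phi(z) = 0.932405.
Step 6: alpha = 0.05. fail to reject H0.

W+ = 13.5, W- = 14.5, W = min = 13.5, p = 0.932405, fail to reject H0.


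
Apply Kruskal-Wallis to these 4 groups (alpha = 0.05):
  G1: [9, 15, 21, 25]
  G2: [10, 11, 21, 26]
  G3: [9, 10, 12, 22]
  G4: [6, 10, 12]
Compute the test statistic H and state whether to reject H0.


Step 1: Combine all N = 15 observations and assign midranks.
sorted (value, group, rank): (6,G4,1), (9,G1,2.5), (9,G3,2.5), (10,G2,5), (10,G3,5), (10,G4,5), (11,G2,7), (12,G3,8.5), (12,G4,8.5), (15,G1,10), (21,G1,11.5), (21,G2,11.5), (22,G3,13), (25,G1,14), (26,G2,15)
Step 2: Sum ranks within each group.
R_1 = 38 (n_1 = 4)
R_2 = 38.5 (n_2 = 4)
R_3 = 29 (n_3 = 4)
R_4 = 14.5 (n_4 = 3)
Step 3: H = 12/(N(N+1)) * sum(R_i^2/n_i) - 3(N+1)
     = 12/(15*16) * (38^2/4 + 38.5^2/4 + 29^2/4 + 14.5^2/3) - 3*16
     = 0.050000 * 1011.9 - 48
     = 2.594792.
Step 4: Ties present; correction factor C = 1 - 42/(15^3 - 15) = 0.987500. Corrected H = 2.594792 / 0.987500 = 2.627637.
Step 5: Under H0, H ~ chi^2(3); p-value = 0.452665.
Step 6: alpha = 0.05. fail to reject H0.

H = 2.6276, df = 3, p = 0.452665, fail to reject H0.


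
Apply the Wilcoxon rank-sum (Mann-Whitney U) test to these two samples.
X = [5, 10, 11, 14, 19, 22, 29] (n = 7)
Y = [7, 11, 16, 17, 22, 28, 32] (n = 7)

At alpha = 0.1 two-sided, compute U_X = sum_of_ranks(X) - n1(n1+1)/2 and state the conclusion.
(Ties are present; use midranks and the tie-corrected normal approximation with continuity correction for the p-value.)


Step 1: Combine and sort all 14 observations; assign midranks.
sorted (value, group): (5,X), (7,Y), (10,X), (11,X), (11,Y), (14,X), (16,Y), (17,Y), (19,X), (22,X), (22,Y), (28,Y), (29,X), (32,Y)
ranks: 5->1, 7->2, 10->3, 11->4.5, 11->4.5, 14->6, 16->7, 17->8, 19->9, 22->10.5, 22->10.5, 28->12, 29->13, 32->14
Step 2: Rank sum for X: R1 = 1 + 3 + 4.5 + 6 + 9 + 10.5 + 13 = 47.
Step 3: U_X = R1 - n1(n1+1)/2 = 47 - 7*8/2 = 47 - 28 = 19.
       U_Y = n1*n2 - U_X = 49 - 19 = 30.
Step 4: Ties are present, so use the tie-corrected normal approximation (with continuity correction) for the p-value.
Step 5: p-value = 0.521987; compare to alpha = 0.1. fail to reject H0.

U_X = 19, p = 0.521987, fail to reject H0 at alpha = 0.1.


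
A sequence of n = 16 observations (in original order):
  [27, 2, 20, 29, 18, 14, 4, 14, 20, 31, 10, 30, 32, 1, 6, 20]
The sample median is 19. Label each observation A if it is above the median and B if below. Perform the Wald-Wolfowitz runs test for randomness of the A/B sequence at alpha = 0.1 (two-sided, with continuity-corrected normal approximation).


Step 1: Compute median = 19; label A = above, B = below.
Labels in order: ABAABBBBAABAABBA  (n_A = 8, n_B = 8)
Step 2: Count runs R = 9.
Step 3: Under H0 (random ordering), E[R] = 2*n_A*n_B/(n_A+n_B) + 1 = 2*8*8/16 + 1 = 9.0000.
        Var[R] = 2*n_A*n_B*(2*n_A*n_B - n_A - n_B) / ((n_A+n_B)^2 * (n_A+n_B-1)) = 14336/3840 = 3.7333.
        SD[R] = 1.9322.
Step 4: R = E[R], so z = 0 with no continuity correction.
Step 5: Two-sided p-value via normal approximation = 2*(1 - Phi(|z|)) = 1.000000.
Step 6: alpha = 0.1. fail to reject H0.

R = 9, z = 0.0000, p = 1.000000, fail to reject H0.


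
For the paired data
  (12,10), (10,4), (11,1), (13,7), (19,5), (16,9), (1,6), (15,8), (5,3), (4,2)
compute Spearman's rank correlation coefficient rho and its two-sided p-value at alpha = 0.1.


Step 1: Rank x and y separately (midranks; no ties here).
rank(x): 12->6, 10->4, 11->5, 13->7, 19->10, 16->9, 1->1, 15->8, 5->3, 4->2
rank(y): 10->10, 4->4, 1->1, 7->7, 5->5, 9->9, 6->6, 8->8, 3->3, 2->2
Step 2: d_i = R_x(i) - R_y(i); compute d_i^2.
  (6-10)^2=16, (4-4)^2=0, (5-1)^2=16, (7-7)^2=0, (10-5)^2=25, (9-9)^2=0, (1-6)^2=25, (8-8)^2=0, (3-3)^2=0, (2-2)^2=0
sum(d^2) = 82.
Step 3: rho = 1 - 6*82 / (10*(10^2 - 1)) = 1 - 492/990 = 0.503030.
Step 4: Under H0, t = rho * sqrt((n-2)/(1-rho^2)) = 1.6462 ~ t(8).
Step 5: Two-sided p-value from the t-distribution with 8 df = 0.138334.
Step 6: alpha = 0.1. fail to reject H0.

rho = 0.5030, p = 0.138334, fail to reject H0 at alpha = 0.1.


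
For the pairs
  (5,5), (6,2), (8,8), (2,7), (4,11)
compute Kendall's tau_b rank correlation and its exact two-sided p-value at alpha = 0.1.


Step 1: Enumerate the 10 unordered pairs (i,j) with i<j and classify each by sign(x_j-x_i) * sign(y_j-y_i).
  (1,2):dx=+1,dy=-3->D; (1,3):dx=+3,dy=+3->C; (1,4):dx=-3,dy=+2->D; (1,5):dx=-1,dy=+6->D
  (2,3):dx=+2,dy=+6->C; (2,4):dx=-4,dy=+5->D; (2,5):dx=-2,dy=+9->D; (3,4):dx=-6,dy=-1->C
  (3,5):dx=-4,dy=+3->D; (4,5):dx=+2,dy=+4->C
Step 2: C = 4, D = 6, total pairs = 10.
Step 3: tau = (C - D)/(n(n-1)/2) = (4 - 6)/10 = -0.200000.
Step 4: Exact two-sided p-value (enumerate n! = 120 permutations of y under H0): p = 0.816667.
Step 5: alpha = 0.1. fail to reject H0.

tau_b = -0.2000 (C=4, D=6), p = 0.816667, fail to reject H0.


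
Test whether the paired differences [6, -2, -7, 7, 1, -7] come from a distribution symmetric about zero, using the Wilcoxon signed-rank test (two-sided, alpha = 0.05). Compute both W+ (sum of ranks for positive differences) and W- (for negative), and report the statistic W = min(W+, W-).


Step 1: Drop any zero differences (none here) and take |d_i|.
|d| = [6, 2, 7, 7, 1, 7]
Step 2: Midrank |d_i| (ties get averaged ranks).
ranks: |6|->3, |2|->2, |7|->5, |7|->5, |1|->1, |7|->5
Step 3: Attach original signs; sum ranks with positive sign and with negative sign.
W+ = 3 + 5 + 1 = 9
W- = 2 + 5 + 5 = 12
(Check: W+ + W- = 21 should equal n(n+1)/2 = 21.)
Step 4: Test statistic W = min(W+, W-) = 9.
Step 5: Ties in |d|, so use the tie-corrected normal approximation.
        E[W] = n(n+1)/4 = 6*7/4 = 10.5.
        Tie groups: |d|=7 (t=3); sum(t^3 - t) = 24.
        Var[W] = n(n+1)(2n+1)/24 - sum(t^3-t)/48 = 546/24 - 24/48 = 22.25.
        z = (W - E[W]) / sqrt(Var[W]) = (9 - 10.5) / 4.7170 = -0.3180.
        Two-sided p = 2*Phi(z) = 0.750485.
Step 6: alpha = 0.05. fail to reject H0.

W+ = 9, W- = 12, W = min = 9, p = 0.750485, fail to reject H0.


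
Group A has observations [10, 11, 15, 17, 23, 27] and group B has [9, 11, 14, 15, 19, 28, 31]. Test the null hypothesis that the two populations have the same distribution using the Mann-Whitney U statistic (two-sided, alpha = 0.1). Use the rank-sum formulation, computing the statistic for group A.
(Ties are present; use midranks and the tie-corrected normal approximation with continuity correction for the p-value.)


Step 1: Combine and sort all 13 observations; assign midranks.
sorted (value, group): (9,Y), (10,X), (11,X), (11,Y), (14,Y), (15,X), (15,Y), (17,X), (19,Y), (23,X), (27,X), (28,Y), (31,Y)
ranks: 9->1, 10->2, 11->3.5, 11->3.5, 14->5, 15->6.5, 15->6.5, 17->8, 19->9, 23->10, 27->11, 28->12, 31->13
Step 2: Rank sum for X: R1 = 2 + 3.5 + 6.5 + 8 + 10 + 11 = 41.
Step 3: U_X = R1 - n1(n1+1)/2 = 41 - 6*7/2 = 41 - 21 = 20.
       U_Y = n1*n2 - U_X = 42 - 20 = 22.
Step 4: Ties are present, so use the tie-corrected normal approximation (with continuity correction) for the p-value.
Step 5: p-value = 0.942900; compare to alpha = 0.1. fail to reject H0.

U_X = 20, p = 0.942900, fail to reject H0 at alpha = 0.1.


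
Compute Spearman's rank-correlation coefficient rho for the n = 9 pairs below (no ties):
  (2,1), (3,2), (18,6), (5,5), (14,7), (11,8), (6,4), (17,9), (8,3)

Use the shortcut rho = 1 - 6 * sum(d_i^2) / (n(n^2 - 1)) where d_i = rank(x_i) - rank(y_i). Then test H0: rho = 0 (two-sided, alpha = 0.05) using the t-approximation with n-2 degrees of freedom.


Step 1: Rank x and y separately (midranks; no ties here).
rank(x): 2->1, 3->2, 18->9, 5->3, 14->7, 11->6, 6->4, 17->8, 8->5
rank(y): 1->1, 2->2, 6->6, 5->5, 7->7, 8->8, 4->4, 9->9, 3->3
Step 2: d_i = R_x(i) - R_y(i); compute d_i^2.
  (1-1)^2=0, (2-2)^2=0, (9-6)^2=9, (3-5)^2=4, (7-7)^2=0, (6-8)^2=4, (4-4)^2=0, (8-9)^2=1, (5-3)^2=4
sum(d^2) = 22.
Step 3: rho = 1 - 6*22 / (9*(9^2 - 1)) = 1 - 132/720 = 0.816667.
Step 4: Under H0, t = rho * sqrt((n-2)/(1-rho^2)) = 3.7440 ~ t(7).
Step 5: Two-sided p-value from the t-distribution with 7 df = 0.007225.
Step 6: alpha = 0.05. reject H0.

rho = 0.8167, p = 0.007225, reject H0 at alpha = 0.05.


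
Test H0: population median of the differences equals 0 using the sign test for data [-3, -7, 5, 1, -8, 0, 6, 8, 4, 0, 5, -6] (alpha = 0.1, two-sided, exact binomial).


Step 1: Discard zero differences. Original n = 12; n_eff = number of nonzero differences = 10.
Nonzero differences (with sign): -3, -7, +5, +1, -8, +6, +8, +4, +5, -6
Step 2: Count signs: positive = 6, negative = 4.
Step 3: Under H0: P(positive) = 0.5, so the number of positives S ~ Bin(10, 0.5).
Step 4: Two-sided exact p-value = sum of Bin(10,0.5) probabilities at or below the observed probability = 0.753906.
Step 5: alpha = 0.1. fail to reject H0.

n_eff = 10, pos = 6, neg = 4, p = 0.753906, fail to reject H0.


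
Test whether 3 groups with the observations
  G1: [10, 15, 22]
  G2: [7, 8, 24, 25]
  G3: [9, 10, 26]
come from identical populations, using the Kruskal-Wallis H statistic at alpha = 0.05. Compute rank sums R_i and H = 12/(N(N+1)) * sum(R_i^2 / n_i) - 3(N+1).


Step 1: Combine all N = 10 observations and assign midranks.
sorted (value, group, rank): (7,G2,1), (8,G2,2), (9,G3,3), (10,G1,4.5), (10,G3,4.5), (15,G1,6), (22,G1,7), (24,G2,8), (25,G2,9), (26,G3,10)
Step 2: Sum ranks within each group.
R_1 = 17.5 (n_1 = 3)
R_2 = 20 (n_2 = 4)
R_3 = 17.5 (n_3 = 3)
Step 3: H = 12/(N(N+1)) * sum(R_i^2/n_i) - 3(N+1)
     = 12/(10*11) * (17.5^2/3 + 20^2/4 + 17.5^2/3) - 3*11
     = 0.109091 * 304.167 - 33
     = 0.181818.
Step 4: Ties present; correction factor C = 1 - 6/(10^3 - 10) = 0.993939. Corrected H = 0.181818 / 0.993939 = 0.182927.
Step 5: Under H0, H ~ chi^2(2); p-value = 0.912595.
Step 6: alpha = 0.05. fail to reject H0.

H = 0.1829, df = 2, p = 0.912595, fail to reject H0.


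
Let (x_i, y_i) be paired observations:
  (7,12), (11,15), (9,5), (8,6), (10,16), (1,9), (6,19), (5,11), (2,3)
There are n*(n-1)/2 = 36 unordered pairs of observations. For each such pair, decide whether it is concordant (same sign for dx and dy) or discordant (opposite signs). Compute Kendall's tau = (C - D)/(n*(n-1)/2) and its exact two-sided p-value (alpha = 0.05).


Step 1: Enumerate the 36 unordered pairs (i,j) with i<j and classify each by sign(x_j-x_i) * sign(y_j-y_i).
  (1,2):dx=+4,dy=+3->C; (1,3):dx=+2,dy=-7->D; (1,4):dx=+1,dy=-6->D; (1,5):dx=+3,dy=+4->C
  (1,6):dx=-6,dy=-3->C; (1,7):dx=-1,dy=+7->D; (1,8):dx=-2,dy=-1->C; (1,9):dx=-5,dy=-9->C
  (2,3):dx=-2,dy=-10->C; (2,4):dx=-3,dy=-9->C; (2,5):dx=-1,dy=+1->D; (2,6):dx=-10,dy=-6->C
  (2,7):dx=-5,dy=+4->D; (2,8):dx=-6,dy=-4->C; (2,9):dx=-9,dy=-12->C; (3,4):dx=-1,dy=+1->D
  (3,5):dx=+1,dy=+11->C; (3,6):dx=-8,dy=+4->D; (3,7):dx=-3,dy=+14->D; (3,8):dx=-4,dy=+6->D
  (3,9):dx=-7,dy=-2->C; (4,5):dx=+2,dy=+10->C; (4,6):dx=-7,dy=+3->D; (4,7):dx=-2,dy=+13->D
  (4,8):dx=-3,dy=+5->D; (4,9):dx=-6,dy=-3->C; (5,6):dx=-9,dy=-7->C; (5,7):dx=-4,dy=+3->D
  (5,8):dx=-5,dy=-5->C; (5,9):dx=-8,dy=-13->C; (6,7):dx=+5,dy=+10->C; (6,8):dx=+4,dy=+2->C
  (6,9):dx=+1,dy=-6->D; (7,8):dx=-1,dy=-8->C; (7,9):dx=-4,dy=-16->C; (8,9):dx=-3,dy=-8->C
Step 2: C = 22, D = 14, total pairs = 36.
Step 3: tau = (C - D)/(n(n-1)/2) = (22 - 14)/36 = 0.222222.
Step 4: Exact two-sided p-value (enumerate n! = 362880 permutations of y under H0): p = 0.476709.
Step 5: alpha = 0.05. fail to reject H0.

tau_b = 0.2222 (C=22, D=14), p = 0.476709, fail to reject H0.


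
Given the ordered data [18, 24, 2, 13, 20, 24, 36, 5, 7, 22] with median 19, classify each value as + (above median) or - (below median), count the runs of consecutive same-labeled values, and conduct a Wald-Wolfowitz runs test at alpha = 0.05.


Step 1: Compute median = 19; label A = above, B = below.
Labels in order: BABBAAABBA  (n_A = 5, n_B = 5)
Step 2: Count runs R = 6.
Step 3: Under H0 (random ordering), E[R] = 2*n_A*n_B/(n_A+n_B) + 1 = 2*5*5/10 + 1 = 6.0000.
        Var[R] = 2*n_A*n_B*(2*n_A*n_B - n_A - n_B) / ((n_A+n_B)^2 * (n_A+n_B-1)) = 2000/900 = 2.2222.
        SD[R] = 1.4907.
Step 4: R = E[R], so z = 0 with no continuity correction.
Step 5: Two-sided p-value via normal approximation = 2*(1 - Phi(|z|)) = 1.000000.
Step 6: alpha = 0.05. fail to reject H0.

R = 6, z = 0.0000, p = 1.000000, fail to reject H0.


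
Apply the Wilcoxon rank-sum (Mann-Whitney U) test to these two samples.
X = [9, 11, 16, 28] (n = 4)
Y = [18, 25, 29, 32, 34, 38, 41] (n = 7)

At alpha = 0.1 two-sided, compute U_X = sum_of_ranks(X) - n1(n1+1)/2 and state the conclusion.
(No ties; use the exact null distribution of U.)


Step 1: Combine and sort all 11 observations; assign midranks.
sorted (value, group): (9,X), (11,X), (16,X), (18,Y), (25,Y), (28,X), (29,Y), (32,Y), (34,Y), (38,Y), (41,Y)
ranks: 9->1, 11->2, 16->3, 18->4, 25->5, 28->6, 29->7, 32->8, 34->9, 38->10, 41->11
Step 2: Rank sum for X: R1 = 1 + 2 + 3 + 6 = 12.
Step 3: U_X = R1 - n1(n1+1)/2 = 12 - 4*5/2 = 12 - 10 = 2.
       U_Y = n1*n2 - U_X = 28 - 2 = 26.
Step 4: No ties, so the exact null distribution of U (based on enumerating the C(11,4) = 330 equally likely rank assignments) gives the two-sided p-value.
Step 5: p-value = 0.024242; compare to alpha = 0.1. reject H0.

U_X = 2, p = 0.024242, reject H0 at alpha = 0.1.


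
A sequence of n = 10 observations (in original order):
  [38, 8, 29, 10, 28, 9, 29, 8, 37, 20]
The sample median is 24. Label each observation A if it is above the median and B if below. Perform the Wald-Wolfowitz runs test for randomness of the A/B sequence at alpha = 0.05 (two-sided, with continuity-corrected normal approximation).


Step 1: Compute median = 24; label A = above, B = below.
Labels in order: ABABABABAB  (n_A = 5, n_B = 5)
Step 2: Count runs R = 10.
Step 3: Under H0 (random ordering), E[R] = 2*n_A*n_B/(n_A+n_B) + 1 = 2*5*5/10 + 1 = 6.0000.
        Var[R] = 2*n_A*n_B*(2*n_A*n_B - n_A - n_B) / ((n_A+n_B)^2 * (n_A+n_B-1)) = 2000/900 = 2.2222.
        SD[R] = 1.4907.
Step 4: Continuity-corrected z = (R - 0.5 - E[R]) / SD[R] = (10 - 0.5 - 6.0000) / 1.4907 = 2.3479.
Step 5: Two-sided p-value via normal approximation = 2*(1 - Phi(|z|)) = 0.018881.
Step 6: alpha = 0.05. reject H0.

R = 10, z = 2.3479, p = 0.018881, reject H0.


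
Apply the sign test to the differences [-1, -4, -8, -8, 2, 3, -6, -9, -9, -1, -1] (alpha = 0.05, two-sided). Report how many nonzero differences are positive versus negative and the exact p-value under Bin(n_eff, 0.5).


Step 1: Discard zero differences. Original n = 11; n_eff = number of nonzero differences = 11.
Nonzero differences (with sign): -1, -4, -8, -8, +2, +3, -6, -9, -9, -1, -1
Step 2: Count signs: positive = 2, negative = 9.
Step 3: Under H0: P(positive) = 0.5, so the number of positives S ~ Bin(11, 0.5).
Step 4: Two-sided exact p-value = sum of Bin(11,0.5) probabilities at or below the observed probability = 0.065430.
Step 5: alpha = 0.05. fail to reject H0.

n_eff = 11, pos = 2, neg = 9, p = 0.065430, fail to reject H0.


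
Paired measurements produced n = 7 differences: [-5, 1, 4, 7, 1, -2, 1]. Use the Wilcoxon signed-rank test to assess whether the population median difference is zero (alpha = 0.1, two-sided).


Step 1: Drop any zero differences (none here) and take |d_i|.
|d| = [5, 1, 4, 7, 1, 2, 1]
Step 2: Midrank |d_i| (ties get averaged ranks).
ranks: |5|->6, |1|->2, |4|->5, |7|->7, |1|->2, |2|->4, |1|->2
Step 3: Attach original signs; sum ranks with positive sign and with negative sign.
W+ = 2 + 5 + 7 + 2 + 2 = 18
W- = 6 + 4 = 10
(Check: W+ + W- = 28 should equal n(n+1)/2 = 28.)
Step 4: Test statistic W = min(W+, W-) = 10.
Step 5: Ties in |d|, so use the tie-corrected normal approximation.
        E[W] = n(n+1)/4 = 7*8/4 = 14.
        Tie groups: |d|=1 (t=3); sum(t^3 - t) = 24.
        Var[W] = n(n+1)(2n+1)/24 - sum(t^3-t)/48 = 840/24 - 24/48 = 34.5.
        z = (W - E[W]) / sqrt(Var[W]) = (10 - 14) / 5.8737 = -0.6810.
        Two-sided p = 2*Phi(z) = 0.495868.
Step 6: alpha = 0.1. fail to reject H0.

W+ = 18, W- = 10, W = min = 10, p = 0.495868, fail to reject H0.


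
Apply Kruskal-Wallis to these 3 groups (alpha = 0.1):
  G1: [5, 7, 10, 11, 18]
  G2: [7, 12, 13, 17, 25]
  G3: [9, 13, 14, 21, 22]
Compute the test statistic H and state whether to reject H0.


Step 1: Combine all N = 15 observations and assign midranks.
sorted (value, group, rank): (5,G1,1), (7,G1,2.5), (7,G2,2.5), (9,G3,4), (10,G1,5), (11,G1,6), (12,G2,7), (13,G2,8.5), (13,G3,8.5), (14,G3,10), (17,G2,11), (18,G1,12), (21,G3,13), (22,G3,14), (25,G2,15)
Step 2: Sum ranks within each group.
R_1 = 26.5 (n_1 = 5)
R_2 = 44 (n_2 = 5)
R_3 = 49.5 (n_3 = 5)
Step 3: H = 12/(N(N+1)) * sum(R_i^2/n_i) - 3(N+1)
     = 12/(15*16) * (26.5^2/5 + 44^2/5 + 49.5^2/5) - 3*16
     = 0.050000 * 1017.7 - 48
     = 2.885000.
Step 4: Ties present; correction factor C = 1 - 12/(15^3 - 15) = 0.996429. Corrected H = 2.885000 / 0.996429 = 2.895341.
Step 5: Under H0, H ~ chi^2(2); p-value = 0.235117.
Step 6: alpha = 0.1. fail to reject H0.

H = 2.8953, df = 2, p = 0.235117, fail to reject H0.


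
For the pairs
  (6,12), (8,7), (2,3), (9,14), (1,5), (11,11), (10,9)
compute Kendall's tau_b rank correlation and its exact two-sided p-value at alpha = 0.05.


Step 1: Enumerate the 21 unordered pairs (i,j) with i<j and classify each by sign(x_j-x_i) * sign(y_j-y_i).
  (1,2):dx=+2,dy=-5->D; (1,3):dx=-4,dy=-9->C; (1,4):dx=+3,dy=+2->C; (1,5):dx=-5,dy=-7->C
  (1,6):dx=+5,dy=-1->D; (1,7):dx=+4,dy=-3->D; (2,3):dx=-6,dy=-4->C; (2,4):dx=+1,dy=+7->C
  (2,5):dx=-7,dy=-2->C; (2,6):dx=+3,dy=+4->C; (2,7):dx=+2,dy=+2->C; (3,4):dx=+7,dy=+11->C
  (3,5):dx=-1,dy=+2->D; (3,6):dx=+9,dy=+8->C; (3,7):dx=+8,dy=+6->C; (4,5):dx=-8,dy=-9->C
  (4,6):dx=+2,dy=-3->D; (4,7):dx=+1,dy=-5->D; (5,6):dx=+10,dy=+6->C; (5,7):dx=+9,dy=+4->C
  (6,7):dx=-1,dy=-2->C
Step 2: C = 15, D = 6, total pairs = 21.
Step 3: tau = (C - D)/(n(n-1)/2) = (15 - 6)/21 = 0.428571.
Step 4: Exact two-sided p-value (enumerate n! = 5040 permutations of y under H0): p = 0.238889.
Step 5: alpha = 0.05. fail to reject H0.

tau_b = 0.4286 (C=15, D=6), p = 0.238889, fail to reject H0.


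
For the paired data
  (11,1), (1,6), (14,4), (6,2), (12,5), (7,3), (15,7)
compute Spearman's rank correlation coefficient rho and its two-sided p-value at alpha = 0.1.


Step 1: Rank x and y separately (midranks; no ties here).
rank(x): 11->4, 1->1, 14->6, 6->2, 12->5, 7->3, 15->7
rank(y): 1->1, 6->6, 4->4, 2->2, 5->5, 3->3, 7->7
Step 2: d_i = R_x(i) - R_y(i); compute d_i^2.
  (4-1)^2=9, (1-6)^2=25, (6-4)^2=4, (2-2)^2=0, (5-5)^2=0, (3-3)^2=0, (7-7)^2=0
sum(d^2) = 38.
Step 3: rho = 1 - 6*38 / (7*(7^2 - 1)) = 1 - 228/336 = 0.321429.
Step 4: Under H0, t = rho * sqrt((n-2)/(1-rho^2)) = 0.7590 ~ t(5).
Step 5: Two-sided p-value from the t-distribution with 5 df = 0.482072.
Step 6: alpha = 0.1. fail to reject H0.

rho = 0.3214, p = 0.482072, fail to reject H0 at alpha = 0.1.


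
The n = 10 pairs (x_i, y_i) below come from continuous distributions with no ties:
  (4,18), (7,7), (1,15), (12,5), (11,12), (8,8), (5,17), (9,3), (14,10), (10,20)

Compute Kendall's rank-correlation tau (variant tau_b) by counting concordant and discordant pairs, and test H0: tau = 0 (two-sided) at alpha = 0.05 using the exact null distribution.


Step 1: Enumerate the 45 unordered pairs (i,j) with i<j and classify each by sign(x_j-x_i) * sign(y_j-y_i).
  (1,2):dx=+3,dy=-11->D; (1,3):dx=-3,dy=-3->C; (1,4):dx=+8,dy=-13->D; (1,5):dx=+7,dy=-6->D
  (1,6):dx=+4,dy=-10->D; (1,7):dx=+1,dy=-1->D; (1,8):dx=+5,dy=-15->D; (1,9):dx=+10,dy=-8->D
  (1,10):dx=+6,dy=+2->C; (2,3):dx=-6,dy=+8->D; (2,4):dx=+5,dy=-2->D; (2,5):dx=+4,dy=+5->C
  (2,6):dx=+1,dy=+1->C; (2,7):dx=-2,dy=+10->D; (2,8):dx=+2,dy=-4->D; (2,9):dx=+7,dy=+3->C
  (2,10):dx=+3,dy=+13->C; (3,4):dx=+11,dy=-10->D; (3,5):dx=+10,dy=-3->D; (3,6):dx=+7,dy=-7->D
  (3,7):dx=+4,dy=+2->C; (3,8):dx=+8,dy=-12->D; (3,9):dx=+13,dy=-5->D; (3,10):dx=+9,dy=+5->C
  (4,5):dx=-1,dy=+7->D; (4,6):dx=-4,dy=+3->D; (4,7):dx=-7,dy=+12->D; (4,8):dx=-3,dy=-2->C
  (4,9):dx=+2,dy=+5->C; (4,10):dx=-2,dy=+15->D; (5,6):dx=-3,dy=-4->C; (5,7):dx=-6,dy=+5->D
  (5,8):dx=-2,dy=-9->C; (5,9):dx=+3,dy=-2->D; (5,10):dx=-1,dy=+8->D; (6,7):dx=-3,dy=+9->D
  (6,8):dx=+1,dy=-5->D; (6,9):dx=+6,dy=+2->C; (6,10):dx=+2,dy=+12->C; (7,8):dx=+4,dy=-14->D
  (7,9):dx=+9,dy=-7->D; (7,10):dx=+5,dy=+3->C; (8,9):dx=+5,dy=+7->C; (8,10):dx=+1,dy=+17->C
  (9,10):dx=-4,dy=+10->D
Step 2: C = 17, D = 28, total pairs = 45.
Step 3: tau = (C - D)/(n(n-1)/2) = (17 - 28)/45 = -0.244444.
Step 4: Exact two-sided p-value (enumerate n! = 3628800 permutations of y under H0): p = 0.380720.
Step 5: alpha = 0.05. fail to reject H0.

tau_b = -0.2444 (C=17, D=28), p = 0.380720, fail to reject H0.


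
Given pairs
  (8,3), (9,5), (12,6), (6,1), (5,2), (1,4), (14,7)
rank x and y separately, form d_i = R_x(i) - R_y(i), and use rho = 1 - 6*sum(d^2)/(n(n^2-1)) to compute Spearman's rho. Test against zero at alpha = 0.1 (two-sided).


Step 1: Rank x and y separately (midranks; no ties here).
rank(x): 8->4, 9->5, 12->6, 6->3, 5->2, 1->1, 14->7
rank(y): 3->3, 5->5, 6->6, 1->1, 2->2, 4->4, 7->7
Step 2: d_i = R_x(i) - R_y(i); compute d_i^2.
  (4-3)^2=1, (5-5)^2=0, (6-6)^2=0, (3-1)^2=4, (2-2)^2=0, (1-4)^2=9, (7-7)^2=0
sum(d^2) = 14.
Step 3: rho = 1 - 6*14 / (7*(7^2 - 1)) = 1 - 84/336 = 0.750000.
Step 4: Under H0, t = rho * sqrt((n-2)/(1-rho^2)) = 2.5355 ~ t(5).
Step 5: Two-sided p-value from the t-distribution with 5 df = 0.052181.
Step 6: alpha = 0.1. reject H0.

rho = 0.7500, p = 0.052181, reject H0 at alpha = 0.1.


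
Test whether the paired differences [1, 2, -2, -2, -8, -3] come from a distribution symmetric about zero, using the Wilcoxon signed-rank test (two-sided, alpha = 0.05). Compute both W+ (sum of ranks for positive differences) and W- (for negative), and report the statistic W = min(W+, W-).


Step 1: Drop any zero differences (none here) and take |d_i|.
|d| = [1, 2, 2, 2, 8, 3]
Step 2: Midrank |d_i| (ties get averaged ranks).
ranks: |1|->1, |2|->3, |2|->3, |2|->3, |8|->6, |3|->5
Step 3: Attach original signs; sum ranks with positive sign and with negative sign.
W+ = 1 + 3 = 4
W- = 3 + 3 + 6 + 5 = 17
(Check: W+ + W- = 21 should equal n(n+1)/2 = 21.)
Step 4: Test statistic W = min(W+, W-) = 4.
Step 5: Ties in |d|, so use the tie-corrected normal approximation.
        E[W] = n(n+1)/4 = 6*7/4 = 10.5.
        Tie groups: |d|=2 (t=3); sum(t^3 - t) = 24.
        Var[W] = n(n+1)(2n+1)/24 - sum(t^3-t)/48 = 546/24 - 24/48 = 22.25.
        z = (W - E[W]) / sqrt(Var[W]) = (4 - 10.5) / 4.7170 = -1.3780.
        Two-sided p = 2*Phi(z) = 0.168204.
Step 6: alpha = 0.05. fail to reject H0.

W+ = 4, W- = 17, W = min = 4, p = 0.168204, fail to reject H0.


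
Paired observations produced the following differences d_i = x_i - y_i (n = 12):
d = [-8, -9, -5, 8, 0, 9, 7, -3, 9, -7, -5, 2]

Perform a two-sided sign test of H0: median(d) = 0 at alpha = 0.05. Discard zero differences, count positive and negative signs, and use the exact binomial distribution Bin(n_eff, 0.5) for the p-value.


Step 1: Discard zero differences. Original n = 12; n_eff = number of nonzero differences = 11.
Nonzero differences (with sign): -8, -9, -5, +8, +9, +7, -3, +9, -7, -5, +2
Step 2: Count signs: positive = 5, negative = 6.
Step 3: Under H0: P(positive) = 0.5, so the number of positives S ~ Bin(11, 0.5).
Step 4: Two-sided exact p-value = sum of Bin(11,0.5) probabilities at or below the observed probability = 1.000000.
Step 5: alpha = 0.05. fail to reject H0.

n_eff = 11, pos = 5, neg = 6, p = 1.000000, fail to reject H0.


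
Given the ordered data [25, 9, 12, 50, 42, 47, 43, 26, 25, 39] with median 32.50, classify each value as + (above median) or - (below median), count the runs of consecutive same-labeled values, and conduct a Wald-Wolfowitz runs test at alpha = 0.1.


Step 1: Compute median = 32.50; label A = above, B = below.
Labels in order: BBBAAAABBA  (n_A = 5, n_B = 5)
Step 2: Count runs R = 4.
Step 3: Under H0 (random ordering), E[R] = 2*n_A*n_B/(n_A+n_B) + 1 = 2*5*5/10 + 1 = 6.0000.
        Var[R] = 2*n_A*n_B*(2*n_A*n_B - n_A - n_B) / ((n_A+n_B)^2 * (n_A+n_B-1)) = 2000/900 = 2.2222.
        SD[R] = 1.4907.
Step 4: Continuity-corrected z = (R + 0.5 - E[R]) / SD[R] = (4 + 0.5 - 6.0000) / 1.4907 = -1.0062.
Step 5: Two-sided p-value via normal approximation = 2*(1 - Phi(|z|)) = 0.314305.
Step 6: alpha = 0.1. fail to reject H0.

R = 4, z = -1.0062, p = 0.314305, fail to reject H0.


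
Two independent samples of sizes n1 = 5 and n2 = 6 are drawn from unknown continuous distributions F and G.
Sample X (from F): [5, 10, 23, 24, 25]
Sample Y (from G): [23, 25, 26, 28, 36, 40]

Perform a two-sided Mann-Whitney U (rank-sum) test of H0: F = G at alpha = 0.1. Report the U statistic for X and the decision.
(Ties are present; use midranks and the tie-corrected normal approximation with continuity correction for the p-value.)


Step 1: Combine and sort all 11 observations; assign midranks.
sorted (value, group): (5,X), (10,X), (23,X), (23,Y), (24,X), (25,X), (25,Y), (26,Y), (28,Y), (36,Y), (40,Y)
ranks: 5->1, 10->2, 23->3.5, 23->3.5, 24->5, 25->6.5, 25->6.5, 26->8, 28->9, 36->10, 40->11
Step 2: Rank sum for X: R1 = 1 + 2 + 3.5 + 5 + 6.5 = 18.
Step 3: U_X = R1 - n1(n1+1)/2 = 18 - 5*6/2 = 18 - 15 = 3.
       U_Y = n1*n2 - U_X = 30 - 3 = 27.
Step 4: Ties are present, so use the tie-corrected normal approximation (with continuity correction) for the p-value.
Step 5: p-value = 0.034926; compare to alpha = 0.1. reject H0.

U_X = 3, p = 0.034926, reject H0 at alpha = 0.1.


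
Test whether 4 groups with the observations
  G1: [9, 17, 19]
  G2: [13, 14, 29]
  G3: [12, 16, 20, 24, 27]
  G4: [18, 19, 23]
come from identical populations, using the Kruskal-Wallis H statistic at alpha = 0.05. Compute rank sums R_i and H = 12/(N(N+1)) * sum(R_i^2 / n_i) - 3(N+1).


Step 1: Combine all N = 14 observations and assign midranks.
sorted (value, group, rank): (9,G1,1), (12,G3,2), (13,G2,3), (14,G2,4), (16,G3,5), (17,G1,6), (18,G4,7), (19,G1,8.5), (19,G4,8.5), (20,G3,10), (23,G4,11), (24,G3,12), (27,G3,13), (29,G2,14)
Step 2: Sum ranks within each group.
R_1 = 15.5 (n_1 = 3)
R_2 = 21 (n_2 = 3)
R_3 = 42 (n_3 = 5)
R_4 = 26.5 (n_4 = 3)
Step 3: H = 12/(N(N+1)) * sum(R_i^2/n_i) - 3(N+1)
     = 12/(14*15) * (15.5^2/3 + 21^2/3 + 42^2/5 + 26.5^2/3) - 3*15
     = 0.057143 * 813.967 - 45
     = 1.512381.
Step 4: Ties present; correction factor C = 1 - 6/(14^3 - 14) = 0.997802. Corrected H = 1.512381 / 0.997802 = 1.515712.
Step 5: Under H0, H ~ chi^2(3); p-value = 0.678649.
Step 6: alpha = 0.05. fail to reject H0.

H = 1.5157, df = 3, p = 0.678649, fail to reject H0.


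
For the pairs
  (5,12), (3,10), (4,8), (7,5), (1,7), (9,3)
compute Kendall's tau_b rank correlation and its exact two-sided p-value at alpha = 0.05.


Step 1: Enumerate the 15 unordered pairs (i,j) with i<j and classify each by sign(x_j-x_i) * sign(y_j-y_i).
  (1,2):dx=-2,dy=-2->C; (1,3):dx=-1,dy=-4->C; (1,4):dx=+2,dy=-7->D; (1,5):dx=-4,dy=-5->C
  (1,6):dx=+4,dy=-9->D; (2,3):dx=+1,dy=-2->D; (2,4):dx=+4,dy=-5->D; (2,5):dx=-2,dy=-3->C
  (2,6):dx=+6,dy=-7->D; (3,4):dx=+3,dy=-3->D; (3,5):dx=-3,dy=-1->C; (3,6):dx=+5,dy=-5->D
  (4,5):dx=-6,dy=+2->D; (4,6):dx=+2,dy=-2->D; (5,6):dx=+8,dy=-4->D
Step 2: C = 5, D = 10, total pairs = 15.
Step 3: tau = (C - D)/(n(n-1)/2) = (5 - 10)/15 = -0.333333.
Step 4: Exact two-sided p-value (enumerate n! = 720 permutations of y under H0): p = 0.469444.
Step 5: alpha = 0.05. fail to reject H0.

tau_b = -0.3333 (C=5, D=10), p = 0.469444, fail to reject H0.


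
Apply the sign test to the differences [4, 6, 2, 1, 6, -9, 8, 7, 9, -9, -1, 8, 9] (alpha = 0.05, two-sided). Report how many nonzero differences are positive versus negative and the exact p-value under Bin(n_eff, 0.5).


Step 1: Discard zero differences. Original n = 13; n_eff = number of nonzero differences = 13.
Nonzero differences (with sign): +4, +6, +2, +1, +6, -9, +8, +7, +9, -9, -1, +8, +9
Step 2: Count signs: positive = 10, negative = 3.
Step 3: Under H0: P(positive) = 0.5, so the number of positives S ~ Bin(13, 0.5).
Step 4: Two-sided exact p-value = sum of Bin(13,0.5) probabilities at or below the observed probability = 0.092285.
Step 5: alpha = 0.05. fail to reject H0.

n_eff = 13, pos = 10, neg = 3, p = 0.092285, fail to reject H0.


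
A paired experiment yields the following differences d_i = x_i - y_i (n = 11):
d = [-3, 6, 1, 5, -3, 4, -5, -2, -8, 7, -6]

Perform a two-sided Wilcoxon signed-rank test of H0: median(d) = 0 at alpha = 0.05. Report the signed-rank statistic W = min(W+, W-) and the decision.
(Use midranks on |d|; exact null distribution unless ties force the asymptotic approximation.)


Step 1: Drop any zero differences (none here) and take |d_i|.
|d| = [3, 6, 1, 5, 3, 4, 5, 2, 8, 7, 6]
Step 2: Midrank |d_i| (ties get averaged ranks).
ranks: |3|->3.5, |6|->8.5, |1|->1, |5|->6.5, |3|->3.5, |4|->5, |5|->6.5, |2|->2, |8|->11, |7|->10, |6|->8.5
Step 3: Attach original signs; sum ranks with positive sign and with negative sign.
W+ = 8.5 + 1 + 6.5 + 5 + 10 = 31
W- = 3.5 + 3.5 + 6.5 + 2 + 11 + 8.5 = 35
(Check: W+ + W- = 66 should equal n(n+1)/2 = 66.)
Step 4: Test statistic W = min(W+, W-) = 31.
Step 5: Ties in |d|, so use the tie-corrected normal approximation.
        E[W] = n(n+1)/4 = 11*12/4 = 33.
        Tie groups: |d|=3 (t=2), |d|=5 (t=2), |d|=6 (t=2); sum(t^3 - t) = 18.
        Var[W] = n(n+1)(2n+1)/24 - sum(t^3-t)/48 = 3036/24 - 18/48 = 126.125.
        z = (W - E[W]) / sqrt(Var[W]) = (31 - 33) / 11.2305 = -0.1781.
        Two-sided p = 2*Phi(z) = 0.858656.
Step 6: alpha = 0.05. fail to reject H0.

W+ = 31, W- = 35, W = min = 31, p = 0.858656, fail to reject H0.


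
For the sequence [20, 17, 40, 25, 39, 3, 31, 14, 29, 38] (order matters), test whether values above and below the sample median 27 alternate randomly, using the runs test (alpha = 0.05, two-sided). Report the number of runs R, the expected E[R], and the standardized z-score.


Step 1: Compute median = 27; label A = above, B = below.
Labels in order: BBABABABAA  (n_A = 5, n_B = 5)
Step 2: Count runs R = 8.
Step 3: Under H0 (random ordering), E[R] = 2*n_A*n_B/(n_A+n_B) + 1 = 2*5*5/10 + 1 = 6.0000.
        Var[R] = 2*n_A*n_B*(2*n_A*n_B - n_A - n_B) / ((n_A+n_B)^2 * (n_A+n_B-1)) = 2000/900 = 2.2222.
        SD[R] = 1.4907.
Step 4: Continuity-corrected z = (R - 0.5 - E[R]) / SD[R] = (8 - 0.5 - 6.0000) / 1.4907 = 1.0062.
Step 5: Two-sided p-value via normal approximation = 2*(1 - Phi(|z|)) = 0.314305.
Step 6: alpha = 0.05. fail to reject H0.

R = 8, z = 1.0062, p = 0.314305, fail to reject H0.


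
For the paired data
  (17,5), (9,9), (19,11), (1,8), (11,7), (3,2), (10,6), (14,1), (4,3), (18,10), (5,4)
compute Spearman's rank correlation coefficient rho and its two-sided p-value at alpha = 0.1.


Step 1: Rank x and y separately (midranks; no ties here).
rank(x): 17->9, 9->5, 19->11, 1->1, 11->7, 3->2, 10->6, 14->8, 4->3, 18->10, 5->4
rank(y): 5->5, 9->9, 11->11, 8->8, 7->7, 2->2, 6->6, 1->1, 3->3, 10->10, 4->4
Step 2: d_i = R_x(i) - R_y(i); compute d_i^2.
  (9-5)^2=16, (5-9)^2=16, (11-11)^2=0, (1-8)^2=49, (7-7)^2=0, (2-2)^2=0, (6-6)^2=0, (8-1)^2=49, (3-3)^2=0, (10-10)^2=0, (4-4)^2=0
sum(d^2) = 130.
Step 3: rho = 1 - 6*130 / (11*(11^2 - 1)) = 1 - 780/1320 = 0.409091.
Step 4: Under H0, t = rho * sqrt((n-2)/(1-rho^2)) = 1.3450 ~ t(9).
Step 5: Two-sided p-value from the t-distribution with 9 df = 0.211545.
Step 6: alpha = 0.1. fail to reject H0.

rho = 0.4091, p = 0.211545, fail to reject H0 at alpha = 0.1.


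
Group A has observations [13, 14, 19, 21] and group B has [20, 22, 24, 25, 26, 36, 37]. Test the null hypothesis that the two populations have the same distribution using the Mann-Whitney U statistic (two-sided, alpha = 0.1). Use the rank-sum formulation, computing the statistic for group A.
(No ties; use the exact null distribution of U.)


Step 1: Combine and sort all 11 observations; assign midranks.
sorted (value, group): (13,X), (14,X), (19,X), (20,Y), (21,X), (22,Y), (24,Y), (25,Y), (26,Y), (36,Y), (37,Y)
ranks: 13->1, 14->2, 19->3, 20->4, 21->5, 22->6, 24->7, 25->8, 26->9, 36->10, 37->11
Step 2: Rank sum for X: R1 = 1 + 2 + 3 + 5 = 11.
Step 3: U_X = R1 - n1(n1+1)/2 = 11 - 4*5/2 = 11 - 10 = 1.
       U_Y = n1*n2 - U_X = 28 - 1 = 27.
Step 4: No ties, so the exact null distribution of U (based on enumerating the C(11,4) = 330 equally likely rank assignments) gives the two-sided p-value.
Step 5: p-value = 0.012121; compare to alpha = 0.1. reject H0.

U_X = 1, p = 0.012121, reject H0 at alpha = 0.1.


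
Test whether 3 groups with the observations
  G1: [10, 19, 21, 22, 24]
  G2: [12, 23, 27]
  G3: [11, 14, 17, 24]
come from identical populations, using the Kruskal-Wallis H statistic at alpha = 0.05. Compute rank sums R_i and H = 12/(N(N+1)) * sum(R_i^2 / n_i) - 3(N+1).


Step 1: Combine all N = 12 observations and assign midranks.
sorted (value, group, rank): (10,G1,1), (11,G3,2), (12,G2,3), (14,G3,4), (17,G3,5), (19,G1,6), (21,G1,7), (22,G1,8), (23,G2,9), (24,G1,10.5), (24,G3,10.5), (27,G2,12)
Step 2: Sum ranks within each group.
R_1 = 32.5 (n_1 = 5)
R_2 = 24 (n_2 = 3)
R_3 = 21.5 (n_3 = 4)
Step 3: H = 12/(N(N+1)) * sum(R_i^2/n_i) - 3(N+1)
     = 12/(12*13) * (32.5^2/5 + 24^2/3 + 21.5^2/4) - 3*13
     = 0.076923 * 518.812 - 39
     = 0.908654.
Step 4: Ties present; correction factor C = 1 - 6/(12^3 - 12) = 0.996503. Corrected H = 0.908654 / 0.996503 = 0.911842.
Step 5: Under H0, H ~ chi^2(2); p-value = 0.633864.
Step 6: alpha = 0.05. fail to reject H0.

H = 0.9118, df = 2, p = 0.633864, fail to reject H0.


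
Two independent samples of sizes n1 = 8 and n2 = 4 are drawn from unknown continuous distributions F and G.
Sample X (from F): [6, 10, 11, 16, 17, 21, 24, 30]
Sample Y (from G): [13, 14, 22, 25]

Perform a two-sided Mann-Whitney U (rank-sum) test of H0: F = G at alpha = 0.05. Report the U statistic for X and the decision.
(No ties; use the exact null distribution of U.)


Step 1: Combine and sort all 12 observations; assign midranks.
sorted (value, group): (6,X), (10,X), (11,X), (13,Y), (14,Y), (16,X), (17,X), (21,X), (22,Y), (24,X), (25,Y), (30,X)
ranks: 6->1, 10->2, 11->3, 13->4, 14->5, 16->6, 17->7, 21->8, 22->9, 24->10, 25->11, 30->12
Step 2: Rank sum for X: R1 = 1 + 2 + 3 + 6 + 7 + 8 + 10 + 12 = 49.
Step 3: U_X = R1 - n1(n1+1)/2 = 49 - 8*9/2 = 49 - 36 = 13.
       U_Y = n1*n2 - U_X = 32 - 13 = 19.
Step 4: No ties, so the exact null distribution of U (based on enumerating the C(12,8) = 495 equally likely rank assignments) gives the two-sided p-value.
Step 5: p-value = 0.682828; compare to alpha = 0.05. fail to reject H0.

U_X = 13, p = 0.682828, fail to reject H0 at alpha = 0.05.


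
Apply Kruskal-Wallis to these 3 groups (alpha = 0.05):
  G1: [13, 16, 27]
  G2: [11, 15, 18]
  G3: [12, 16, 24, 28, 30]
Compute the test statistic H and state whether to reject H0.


Step 1: Combine all N = 11 observations and assign midranks.
sorted (value, group, rank): (11,G2,1), (12,G3,2), (13,G1,3), (15,G2,4), (16,G1,5.5), (16,G3,5.5), (18,G2,7), (24,G3,8), (27,G1,9), (28,G3,10), (30,G3,11)
Step 2: Sum ranks within each group.
R_1 = 17.5 (n_1 = 3)
R_2 = 12 (n_2 = 3)
R_3 = 36.5 (n_3 = 5)
Step 3: H = 12/(N(N+1)) * sum(R_i^2/n_i) - 3(N+1)
     = 12/(11*12) * (17.5^2/3 + 12^2/3 + 36.5^2/5) - 3*12
     = 0.090909 * 416.533 - 36
     = 1.866667.
Step 4: Ties present; correction factor C = 1 - 6/(11^3 - 11) = 0.995455. Corrected H = 1.866667 / 0.995455 = 1.875190.
Step 5: Under H0, H ~ chi^2(2); p-value = 0.391568.
Step 6: alpha = 0.05. fail to reject H0.

H = 1.8752, df = 2, p = 0.391568, fail to reject H0.


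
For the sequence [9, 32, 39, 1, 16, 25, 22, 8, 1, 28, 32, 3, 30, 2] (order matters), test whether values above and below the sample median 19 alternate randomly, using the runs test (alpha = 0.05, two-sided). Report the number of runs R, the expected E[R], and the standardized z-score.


Step 1: Compute median = 19; label A = above, B = below.
Labels in order: BAABBAABBAABAB  (n_A = 7, n_B = 7)
Step 2: Count runs R = 9.
Step 3: Under H0 (random ordering), E[R] = 2*n_A*n_B/(n_A+n_B) + 1 = 2*7*7/14 + 1 = 8.0000.
        Var[R] = 2*n_A*n_B*(2*n_A*n_B - n_A - n_B) / ((n_A+n_B)^2 * (n_A+n_B-1)) = 8232/2548 = 3.2308.
        SD[R] = 1.7974.
Step 4: Continuity-corrected z = (R - 0.5 - E[R]) / SD[R] = (9 - 0.5 - 8.0000) / 1.7974 = 0.2782.
Step 5: Two-sided p-value via normal approximation = 2*(1 - Phi(|z|)) = 0.780879.
Step 6: alpha = 0.05. fail to reject H0.

R = 9, z = 0.2782, p = 0.780879, fail to reject H0.


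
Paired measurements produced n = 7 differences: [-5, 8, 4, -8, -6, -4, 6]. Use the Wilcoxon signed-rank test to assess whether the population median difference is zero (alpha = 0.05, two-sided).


Step 1: Drop any zero differences (none here) and take |d_i|.
|d| = [5, 8, 4, 8, 6, 4, 6]
Step 2: Midrank |d_i| (ties get averaged ranks).
ranks: |5|->3, |8|->6.5, |4|->1.5, |8|->6.5, |6|->4.5, |4|->1.5, |6|->4.5
Step 3: Attach original signs; sum ranks with positive sign and with negative sign.
W+ = 6.5 + 1.5 + 4.5 = 12.5
W- = 3 + 6.5 + 4.5 + 1.5 = 15.5
(Check: W+ + W- = 28 should equal n(n+1)/2 = 28.)
Step 4: Test statistic W = min(W+, W-) = 12.5.
Step 5: Ties in |d|, so use the tie-corrected normal approximation.
        E[W] = n(n+1)/4 = 7*8/4 = 14.
        Tie groups: |d|=4 (t=2), |d|=6 (t=2), |d|=8 (t=2); sum(t^3 - t) = 18.
        Var[W] = n(n+1)(2n+1)/24 - sum(t^3-t)/48 = 840/24 - 18/48 = 34.625.
        z = (W - E[W]) / sqrt(Var[W]) = (12.5 - 14) / 5.8843 = -0.2549.
        Two-sided p = 2*Phi(z) = 0.798788.
Step 6: alpha = 0.05. fail to reject H0.

W+ = 12.5, W- = 15.5, W = min = 12.5, p = 0.798788, fail to reject H0.


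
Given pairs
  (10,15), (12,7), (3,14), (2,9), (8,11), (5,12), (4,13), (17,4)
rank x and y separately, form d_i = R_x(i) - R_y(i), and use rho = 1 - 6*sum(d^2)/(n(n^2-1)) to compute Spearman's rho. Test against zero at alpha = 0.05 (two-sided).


Step 1: Rank x and y separately (midranks; no ties here).
rank(x): 10->6, 12->7, 3->2, 2->1, 8->5, 5->4, 4->3, 17->8
rank(y): 15->8, 7->2, 14->7, 9->3, 11->4, 12->5, 13->6, 4->1
Step 2: d_i = R_x(i) - R_y(i); compute d_i^2.
  (6-8)^2=4, (7-2)^2=25, (2-7)^2=25, (1-3)^2=4, (5-4)^2=1, (4-5)^2=1, (3-6)^2=9, (8-1)^2=49
sum(d^2) = 118.
Step 3: rho = 1 - 6*118 / (8*(8^2 - 1)) = 1 - 708/504 = -0.404762.
Step 4: Under H0, t = rho * sqrt((n-2)/(1-rho^2)) = -1.0842 ~ t(6).
Step 5: Two-sided p-value from the t-distribution with 6 df = 0.319889.
Step 6: alpha = 0.05. fail to reject H0.

rho = -0.4048, p = 0.319889, fail to reject H0 at alpha = 0.05.


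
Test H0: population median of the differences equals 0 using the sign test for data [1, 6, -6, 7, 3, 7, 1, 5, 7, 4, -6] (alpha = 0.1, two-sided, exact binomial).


Step 1: Discard zero differences. Original n = 11; n_eff = number of nonzero differences = 11.
Nonzero differences (with sign): +1, +6, -6, +7, +3, +7, +1, +5, +7, +4, -6
Step 2: Count signs: positive = 9, negative = 2.
Step 3: Under H0: P(positive) = 0.5, so the number of positives S ~ Bin(11, 0.5).
Step 4: Two-sided exact p-value = sum of Bin(11,0.5) probabilities at or below the observed probability = 0.065430.
Step 5: alpha = 0.1. reject H0.

n_eff = 11, pos = 9, neg = 2, p = 0.065430, reject H0.
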